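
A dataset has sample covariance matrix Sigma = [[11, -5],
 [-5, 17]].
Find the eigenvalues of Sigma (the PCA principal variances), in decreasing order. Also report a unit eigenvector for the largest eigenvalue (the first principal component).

Step 1 — characteristic polynomial of 2×2 Sigma:
  det(Sigma - λI) = λ² - trace · λ + det = 0.
  trace = 11 + 17 = 28, det = 11·17 - (-5)² = 162.
Step 2 — discriminant:
  Δ = trace² - 4·det = 784 - 648 = 136.
Step 3 — eigenvalues:
  λ = (trace ± √Δ)/2 = (28 ± 11.6619)/2,
  λ_1 = 19.831,  λ_2 = 8.169.

Step 4 — unit eigenvector for λ_1: solve (Sigma - λ_1 I)v = 0. First row:
  (11 - 19.831)·v_x + (-5)·v_y = 0, i.e. (-8.831)·v_x + (-5)·v_y = 0,
  so v ∝ (b, λ_1 - a) = (-5, 8.831); multiply by -1 so the first entry is positive: u = (5, -8.831).
  ||u|| = √((5)² + (-8.831)²) = √(102.9857) ≈ 10.1482,
  v_1 = u/||u|| ≈ (0.4927, -0.8702) (||v_1|| = 1).

λ_1 = 19.831,  λ_2 = 8.169;  v_1 ≈ (0.4927, -0.8702)


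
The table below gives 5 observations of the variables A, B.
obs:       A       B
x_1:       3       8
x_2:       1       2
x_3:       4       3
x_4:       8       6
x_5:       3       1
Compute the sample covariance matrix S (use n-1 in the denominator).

Step 1 — column means:
  mean(A) = (3 + 1 + 4 + 8 + 3) / 5 = 19/5 = 3.8
  mean(B) = (8 + 2 + 3 + 6 + 1) / 5 = 20/5 = 4

Step 2 — sample covariance S[i,j] = (1/(n-1)) · Σ_k (x_{k,i} - mean_i) · (x_{k,j} - mean_j), with n-1 = 4.
  S[A,A] = ((-0.8)·(-0.8) + (-2.8)·(-2.8) + (0.2)·(0.2) + (4.2)·(4.2) + (-0.8)·(-0.8)) / 4 = 26.8/4 = 6.7
  S[A,B] = ((-0.8)·(4) + (-2.8)·(-2) + (0.2)·(-1) + (4.2)·(2) + (-0.8)·(-3)) / 4 = 13/4 = 3.25
  S[B,B] = ((4)·(4) + (-2)·(-2) + (-1)·(-1) + (2)·(2) + (-3)·(-3)) / 4 = 34/4 = 8.5

S is symmetric (S[j,i] = S[i,j]). Assembling:

S = [[6.7, 3.25],
 [3.25, 8.5]]


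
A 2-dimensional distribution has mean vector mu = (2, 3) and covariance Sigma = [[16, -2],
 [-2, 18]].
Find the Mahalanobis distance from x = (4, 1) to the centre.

Step 1 — centre the observation: (x - mu) = (2, -2).

Step 2 — invert Sigma. det(Sigma) = 16·18 - (-2)² = 284.
  Sigma^{-1} = (1/det) · [[d, -b], [-b, a]] = [[0.0634, 0.007],
 [0.007, 0.0563]].

Step 3 — form the quadratic (x - mu)^T · Sigma^{-1} · (x - mu):
  Sigma^{-1} · (x - mu) = (0.1127, -0.0986).
  (x - mu)^T · [Sigma^{-1} · (x - mu)] = (2)·(0.1127) + (-2)·(-0.0986) = 0.4225.

Step 4 — take square root: d = √(0.4225) ≈ 0.65.

d(x, mu) = √(0.4225) ≈ 0.65


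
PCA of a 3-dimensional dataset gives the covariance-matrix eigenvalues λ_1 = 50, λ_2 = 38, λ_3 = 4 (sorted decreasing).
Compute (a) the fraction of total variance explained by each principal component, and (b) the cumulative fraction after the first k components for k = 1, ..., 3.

Step 1 — total variance = trace(Sigma) = Σ λ_i = 50 + 38 + 4 = 92.

Step 2 — fraction explained by component i = λ_i / Σ λ:
  PC1: 50/92 = 0.5435
  PC2: 38/92 = 0.413
  PC3: 4/92 = 0.0435

Step 3 — cumulative fraction after k components = (λ_1 + ... + λ_k) / Σ λ:
  k = 1: 50/92 = 0.5435
  k = 2: (50 + 38)/92 = 88/92 = 0.9565
  k = 3: (50 + 38 + 4)/92 = 92/92 = 1

Summary (fraction, with percent):

explained: PC1 0.5435 (54.35%), PC2 0.413 (41.3%), PC3 0.0435 (4.35%);  cumulative: 0.5435, 0.9565, 1


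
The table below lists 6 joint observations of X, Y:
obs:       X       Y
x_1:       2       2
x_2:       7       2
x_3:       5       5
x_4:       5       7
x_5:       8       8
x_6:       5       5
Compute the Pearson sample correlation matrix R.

Step 1 — column means:
  mean(X) = (2 + 7 + 5 + 5 + 8 + 5) / 6 = 32/6 = 5.3333
  mean(Y) = (2 + 2 + 5 + 7 + 8 + 5) / 6 = 29/6 = 4.8333

Step 2 — sample variances and covariances s[i,j] = (1/(n-1)) · Σ_k (x_{k,i} - mean_i) · (x_{k,j} - mean_j), with n-1 = 5:
  s[X,X] = ((-3.3333)·(-3.3333) + (1.6667)·(1.6667) + (-0.3333)·(-0.3333) + (-0.3333)·(-0.3333) + (2.6667)·(2.6667) + (-0.3333)·(-0.3333)) / 5 = 21.3333/5 = 4.2667
  s[X,Y] = ((-3.3333)·(-2.8333) + (1.6667)·(-2.8333) + (-0.3333)·(0.1667) + (-0.3333)·(2.1667) + (2.6667)·(3.1667) + (-0.3333)·(0.1667)) / 5 = 12.3333/5 = 2.4667
  s[Y,Y] = ((-2.8333)·(-2.8333) + (-2.8333)·(-2.8333) + (0.1667)·(0.1667) + (2.1667)·(2.1667) + (3.1667)·(3.1667) + (0.1667)·(0.1667)) / 5 = 30.8333/5 = 6.1667
  Sample standard deviations s_i = √(s[i,i]):
  s(X) = √(4.2667) = 2.0656
  s(Y) = √(6.1667) = 2.4833

Step 3 — r_{ij} = s_{ij} / (s_i · s_j):
  r[X,X] = 1 (diagonal).
  r[X,Y] = 2.4667 / (2.0656 · 2.4833) = 2.4667 / 5.1294 = 0.4809
  r[Y,Y] = 1 (diagonal).

R is symmetric with unit diagonal. Assembling:

R = [[1, 0.4809],
 [0.4809, 1]]


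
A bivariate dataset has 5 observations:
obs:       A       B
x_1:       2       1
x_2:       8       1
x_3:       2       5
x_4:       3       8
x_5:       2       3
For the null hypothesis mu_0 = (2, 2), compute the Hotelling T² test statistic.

Step 1 — sample mean vector:
  mean(A) = (2 + 8 + 2 + 3 + 2) / 5 = 17/5 = 3.4
  mean(B) = (1 + 1 + 5 + 8 + 3) / 5 = 18/5 = 3.6
  x̄ = (3.4, 3.6),  deviation x̄ - mu_0 = (3.4, 3.6) - (2, 2) = (1.4, 1.6).

Step 2 — sample covariance matrix, S[i,j] = (1/(n-1)) · Σ_k (x_{k,i} - mean_i) · (x_{k,j} - mean_j), divisor n-1 = 4:
  S[A,A] = ((-1.4)·(-1.4) + (4.6)·(4.6) + (-1.4)·(-1.4) + (-0.4)·(-0.4) + (-1.4)·(-1.4)) / 4 = 27.2/4 = 6.8
  S[A,B] = ((-1.4)·(-2.6) + (4.6)·(-2.6) + (-1.4)·(1.4) + (-0.4)·(4.4) + (-1.4)·(-0.6)) / 4 = -11.2/4 = -2.8
  S[B,B] = ((-2.6)·(-2.6) + (-2.6)·(-2.6) + (1.4)·(1.4) + (4.4)·(4.4) + (-0.6)·(-0.6)) / 4 = 35.2/4 = 8.8
  S = [[6.8, -2.8],
 [-2.8, 8.8]].

Step 3 — invert S. det(S) = 6.8·8.8 - (-2.8)² = 52.
  S^{-1} = (1/det) · [[d, -b], [-b, a]] = [[0.1692, 0.0538],
 [0.0538, 0.1308]].

Step 4 — quadratic form (x̄ - mu_0)^T · S^{-1} · (x̄ - mu_0):
  S^{-1} · (x̄ - mu_0) = (0.3231, 0.2846),
  (x̄ - mu_0)^T · [...] = (1.4)·(0.3231) + (1.6)·(0.2846) = 0.9077.

Step 5 — scale by n: T² = 5 · 0.9077 = 4.5385.

T² ≈ 4.5385


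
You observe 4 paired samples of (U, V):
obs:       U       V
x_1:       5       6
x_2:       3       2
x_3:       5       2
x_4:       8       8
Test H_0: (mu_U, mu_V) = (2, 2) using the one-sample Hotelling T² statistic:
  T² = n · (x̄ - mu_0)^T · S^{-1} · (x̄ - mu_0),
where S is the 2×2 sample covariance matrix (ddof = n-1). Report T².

Step 1 — sample mean vector:
  mean(U) = (5 + 3 + 5 + 8) / 4 = 21/4 = 5.25
  mean(V) = (6 + 2 + 2 + 8) / 4 = 18/4 = 4.5
  x̄ = (5.25, 4.5),  deviation x̄ - mu_0 = (5.25, 4.5) - (2, 2) = (3.25, 2.5).

Step 2 — sample covariance matrix, S[i,j] = (1/(n-1)) · Σ_k (x_{k,i} - mean_i) · (x_{k,j} - mean_j), divisor n-1 = 3:
  S[U,U] = ((-0.25)·(-0.25) + (-2.25)·(-2.25) + (-0.25)·(-0.25) + (2.75)·(2.75)) / 3 = 12.75/3 = 4.25
  S[U,V] = ((-0.25)·(1.5) + (-2.25)·(-2.5) + (-0.25)·(-2.5) + (2.75)·(3.5)) / 3 = 15.5/3 = 5.1667
  S[V,V] = ((1.5)·(1.5) + (-2.5)·(-2.5) + (-2.5)·(-2.5) + (3.5)·(3.5)) / 3 = 27/3 = 9
  S = [[4.25, 5.1667],
 [5.1667, 9]].

Step 3 — invert S. det(S) = 4.25·9 - (5.1667)² = 11.5556.
  S^{-1} = (1/det) · [[d, -b], [-b, a]] = [[0.7788, -0.4471],
 [-0.4471, 0.3678]].

Step 4 — quadratic form (x̄ - mu_0)^T · S^{-1} · (x̄ - mu_0):
  S^{-1} · (x̄ - mu_0) = (1.4135, -0.5337),
  (x̄ - mu_0)^T · [...] = (3.25)·(1.4135) + (2.5)·(-0.5337) = 3.2596.

Step 5 — scale by n: T² = 4 · 3.2596 = 13.0385.

T² ≈ 13.0385


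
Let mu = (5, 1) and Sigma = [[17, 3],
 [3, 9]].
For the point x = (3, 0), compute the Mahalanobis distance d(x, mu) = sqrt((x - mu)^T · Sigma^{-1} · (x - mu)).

Step 1 — centre the observation: (x - mu) = (-2, -1).

Step 2 — invert Sigma. det(Sigma) = 17·9 - (3)² = 144.
  Sigma^{-1} = (1/det) · [[d, -b], [-b, a]] = [[0.0625, -0.0208],
 [-0.0208, 0.1181]].

Step 3 — form the quadratic (x - mu)^T · Sigma^{-1} · (x - mu):
  Sigma^{-1} · (x - mu) = (-0.1042, -0.0764).
  (x - mu)^T · [Sigma^{-1} · (x - mu)] = (-2)·(-0.1042) + (-1)·(-0.0764) = 0.2847.

Step 4 — take square root: d = √(0.2847) ≈ 0.5336.

d(x, mu) = √(0.2847) ≈ 0.5336


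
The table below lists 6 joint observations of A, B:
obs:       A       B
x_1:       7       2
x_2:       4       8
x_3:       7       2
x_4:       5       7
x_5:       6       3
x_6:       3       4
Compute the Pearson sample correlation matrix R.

Step 1 — column means:
  mean(A) = (7 + 4 + 7 + 5 + 6 + 3) / 6 = 32/6 = 5.3333
  mean(B) = (2 + 8 + 2 + 7 + 3 + 4) / 6 = 26/6 = 4.3333

Step 2 — sample variances and covariances s[i,j] = (1/(n-1)) · Σ_k (x_{k,i} - mean_i) · (x_{k,j} - mean_j), with n-1 = 5:
  s[A,A] = ((1.6667)·(1.6667) + (-1.3333)·(-1.3333) + (1.6667)·(1.6667) + (-0.3333)·(-0.3333) + (0.6667)·(0.6667) + (-2.3333)·(-2.3333)) / 5 = 13.3333/5 = 2.6667
  s[A,B] = ((1.6667)·(-2.3333) + (-1.3333)·(3.6667) + (1.6667)·(-2.3333) + (-0.3333)·(2.6667) + (0.6667)·(-1.3333) + (-2.3333)·(-0.3333)) / 5 = -13.6667/5 = -2.7333
  s[B,B] = ((-2.3333)·(-2.3333) + (3.6667)·(3.6667) + (-2.3333)·(-2.3333) + (2.6667)·(2.6667) + (-1.3333)·(-1.3333) + (-0.3333)·(-0.3333)) / 5 = 33.3333/5 = 6.6667
  Sample standard deviations s_i = √(s[i,i]):
  s(A) = √(2.6667) = 1.633
  s(B) = √(6.6667) = 2.582

Step 3 — r_{ij} = s_{ij} / (s_i · s_j):
  r[A,A] = 1 (diagonal).
  r[A,B] = -2.7333 / (1.633 · 2.582) = -2.7333 / 4.2164 = -0.6483
  r[B,B] = 1 (diagonal).

R is symmetric with unit diagonal. Assembling:

R = [[1, -0.6483],
 [-0.6483, 1]]


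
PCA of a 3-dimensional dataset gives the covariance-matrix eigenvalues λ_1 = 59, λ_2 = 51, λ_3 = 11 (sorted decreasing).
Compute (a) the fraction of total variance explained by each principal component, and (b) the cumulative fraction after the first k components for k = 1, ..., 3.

Step 1 — total variance = trace(Sigma) = Σ λ_i = 59 + 51 + 11 = 121.

Step 2 — fraction explained by component i = λ_i / Σ λ:
  PC1: 59/121 = 0.4876
  PC2: 51/121 = 0.4215
  PC3: 11/121 = 0.0909

Step 3 — cumulative fraction after k components = (λ_1 + ... + λ_k) / Σ λ:
  k = 1: 59/121 = 0.4876
  k = 2: (59 + 51)/121 = 110/121 = 0.9091
  k = 3: (59 + 51 + 11)/121 = 121/121 = 1

Summary (fraction, with percent):

explained: PC1 0.4876 (48.76%), PC2 0.4215 (42.15%), PC3 0.0909 (9.09%);  cumulative: 0.4876, 0.9091, 1


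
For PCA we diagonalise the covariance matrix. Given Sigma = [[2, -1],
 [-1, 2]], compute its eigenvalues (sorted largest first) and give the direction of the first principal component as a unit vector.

Step 1 — characteristic polynomial of 2×2 Sigma:
  det(Sigma - λI) = λ² - trace · λ + det = 0.
  trace = 2 + 2 = 4, det = 2·2 - (-1)² = 3.
Step 2 — discriminant:
  Δ = trace² - 4·det = 16 - 12 = 4.
Step 3 — eigenvalues:
  λ = (trace ± √Δ)/2 = (4 ± 2)/2,
  λ_1 = 3,  λ_2 = 1.

Step 4 — unit eigenvector for λ_1: solve (Sigma - λ_1 I)v = 0. First row:
  (2 - 3)·v_x + (-1)·v_y = 0, i.e. (-1)·v_x + (-1)·v_y = 0,
  so v ∝ (b, λ_1 - a) = (-1, 1); multiply by -1 so the first entry is positive: u = (1, -1).
  ||u|| = √((1)² + (-1)²) = √(2) ≈ 1.4142,
  v_1 = u/||u|| ≈ (0.7071, -0.7071) (||v_1|| = 1).

λ_1 = 3,  λ_2 = 1;  v_1 ≈ (0.7071, -0.7071)


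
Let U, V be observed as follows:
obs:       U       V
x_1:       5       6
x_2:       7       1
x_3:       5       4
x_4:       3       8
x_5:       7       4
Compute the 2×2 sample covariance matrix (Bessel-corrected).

Step 1 — column means:
  mean(U) = (5 + 7 + 5 + 3 + 7) / 5 = 27/5 = 5.4
  mean(V) = (6 + 1 + 4 + 8 + 4) / 5 = 23/5 = 4.6

Step 2 — sample covariance S[i,j] = (1/(n-1)) · Σ_k (x_{k,i} - mean_i) · (x_{k,j} - mean_j), with n-1 = 4.
  S[U,U] = ((-0.4)·(-0.4) + (1.6)·(1.6) + (-0.4)·(-0.4) + (-2.4)·(-2.4) + (1.6)·(1.6)) / 4 = 11.2/4 = 2.8
  S[U,V] = ((-0.4)·(1.4) + (1.6)·(-3.6) + (-0.4)·(-0.6) + (-2.4)·(3.4) + (1.6)·(-0.6)) / 4 = -15.2/4 = -3.8
  S[V,V] = ((1.4)·(1.4) + (-3.6)·(-3.6) + (-0.6)·(-0.6) + (3.4)·(3.4) + (-0.6)·(-0.6)) / 4 = 27.2/4 = 6.8

S is symmetric (S[j,i] = S[i,j]). Assembling:

S = [[2.8, -3.8],
 [-3.8, 6.8]]


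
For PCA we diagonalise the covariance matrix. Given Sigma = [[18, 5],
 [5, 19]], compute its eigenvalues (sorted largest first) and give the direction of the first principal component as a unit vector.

Step 1 — characteristic polynomial of 2×2 Sigma:
  det(Sigma - λI) = λ² - trace · λ + det = 0.
  trace = 18 + 19 = 37, det = 18·19 - (5)² = 317.
Step 2 — discriminant:
  Δ = trace² - 4·det = 1369 - 1268 = 101.
Step 3 — eigenvalues:
  λ = (trace ± √Δ)/2 = (37 ± 10.0499)/2,
  λ_1 = 23.5249,  λ_2 = 13.4751.

Step 4 — unit eigenvector for λ_1: solve (Sigma - λ_1 I)v = 0. First row:
  (18 - 23.5249)·v_x + (5)·v_y = 0, i.e. (-5.5249)·v_x + (5)·v_y = 0,
  so v ∝ (b, λ_1 - a) = (5, 5.5249) = u.
  ||u|| = √((5)² + (5.5249)²) = √(55.5249) ≈ 7.4515,
  v_1 = u/||u|| ≈ (0.671, 0.7415) (||v_1|| = 1).

λ_1 = 23.5249,  λ_2 = 13.4751;  v_1 ≈ (0.671, 0.7415)


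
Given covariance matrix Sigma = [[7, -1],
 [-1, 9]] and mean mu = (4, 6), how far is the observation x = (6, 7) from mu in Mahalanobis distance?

Step 1 — centre the observation: (x - mu) = (2, 1).

Step 2 — invert Sigma. det(Sigma) = 7·9 - (-1)² = 62.
  Sigma^{-1} = (1/det) · [[d, -b], [-b, a]] = [[0.1452, 0.0161],
 [0.0161, 0.1129]].

Step 3 — form the quadratic (x - mu)^T · Sigma^{-1} · (x - mu):
  Sigma^{-1} · (x - mu) = (0.3065, 0.1452).
  (x - mu)^T · [Sigma^{-1} · (x - mu)] = (2)·(0.3065) + (1)·(0.1452) = 0.7581.

Step 4 — take square root: d = √(0.7581) ≈ 0.8707.

d(x, mu) = √(0.7581) ≈ 0.8707


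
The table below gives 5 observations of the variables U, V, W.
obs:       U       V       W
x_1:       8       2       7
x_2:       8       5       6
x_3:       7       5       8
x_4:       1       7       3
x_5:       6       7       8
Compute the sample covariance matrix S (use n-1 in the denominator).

Step 1 — column means:
  mean(U) = (8 + 8 + 7 + 1 + 6) / 5 = 30/5 = 6
  mean(V) = (2 + 5 + 5 + 7 + 7) / 5 = 26/5 = 5.2
  mean(W) = (7 + 6 + 8 + 3 + 8) / 5 = 32/5 = 6.4

Step 2 — sample covariance S[i,j] = (1/(n-1)) · Σ_k (x_{k,i} - mean_i) · (x_{k,j} - mean_j), with n-1 = 4.
  S[U,U] = ((2)·(2) + (2)·(2) + (1)·(1) + (-5)·(-5) + (0)·(0)) / 4 = 34/4 = 8.5
  S[U,V] = ((2)·(-3.2) + (2)·(-0.2) + (1)·(-0.2) + (-5)·(1.8) + (0)·(1.8)) / 4 = -16/4 = -4
  S[U,W] = ((2)·(0.6) + (2)·(-0.4) + (1)·(1.6) + (-5)·(-3.4) + (0)·(1.6)) / 4 = 19/4 = 4.75
  S[V,V] = ((-3.2)·(-3.2) + (-0.2)·(-0.2) + (-0.2)·(-0.2) + (1.8)·(1.8) + (1.8)·(1.8)) / 4 = 16.8/4 = 4.2
  S[V,W] = ((-3.2)·(0.6) + (-0.2)·(-0.4) + (-0.2)·(1.6) + (1.8)·(-3.4) + (1.8)·(1.6)) / 4 = -5.4/4 = -1.35
  S[W,W] = ((0.6)·(0.6) + (-0.4)·(-0.4) + (1.6)·(1.6) + (-3.4)·(-3.4) + (1.6)·(1.6)) / 4 = 17.2/4 = 4.3

S is symmetric (S[j,i] = S[i,j]). Assembling:

S = [[8.5, -4, 4.75],
 [-4, 4.2, -1.35],
 [4.75, -1.35, 4.3]]


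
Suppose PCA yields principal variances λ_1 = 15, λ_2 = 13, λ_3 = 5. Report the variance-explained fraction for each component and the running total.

Step 1 — total variance = trace(Sigma) = Σ λ_i = 15 + 13 + 5 = 33.

Step 2 — fraction explained by component i = λ_i / Σ λ:
  PC1: 15/33 = 0.4545
  PC2: 13/33 = 0.3939
  PC3: 5/33 = 0.1515

Step 3 — cumulative fraction after k components = (λ_1 + ... + λ_k) / Σ λ:
  k = 1: 15/33 = 0.4545
  k = 2: (15 + 13)/33 = 28/33 = 0.8485
  k = 3: (15 + 13 + 5)/33 = 33/33 = 1

Summary (fraction, with percent):

explained: PC1 0.4545 (45.45%), PC2 0.3939 (39.39%), PC3 0.1515 (15.15%);  cumulative: 0.4545, 0.8485, 1


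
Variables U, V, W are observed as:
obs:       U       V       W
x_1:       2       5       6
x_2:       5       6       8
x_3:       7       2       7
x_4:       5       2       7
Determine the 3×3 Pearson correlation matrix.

Step 1 — column means:
  mean(U) = (2 + 5 + 7 + 5) / 4 = 19/4 = 4.75
  mean(V) = (5 + 6 + 2 + 2) / 4 = 15/4 = 3.75
  mean(W) = (6 + 8 + 7 + 7) / 4 = 28/4 = 7

Step 2 — sample variances and covariances s[i,j] = (1/(n-1)) · Σ_k (x_{k,i} - mean_i) · (x_{k,j} - mean_j), with n-1 = 3:
  s[U,U] = ((-2.75)·(-2.75) + (0.25)·(0.25) + (2.25)·(2.25) + (0.25)·(0.25)) / 3 = 12.75/3 = 4.25
  s[U,V] = ((-2.75)·(1.25) + (0.25)·(2.25) + (2.25)·(-1.75) + (0.25)·(-1.75)) / 3 = -7.25/3 = -2.4167
  s[U,W] = ((-2.75)·(-1) + (0.25)·(1) + (2.25)·(0) + (0.25)·(0)) / 3 = 3/3 = 1
  s[V,V] = ((1.25)·(1.25) + (2.25)·(2.25) + (-1.75)·(-1.75) + (-1.75)·(-1.75)) / 3 = 12.75/3 = 4.25
  s[V,W] = ((1.25)·(-1) + (2.25)·(1) + (-1.75)·(0) + (-1.75)·(0)) / 3 = 1/3 = 0.3333
  s[W,W] = ((-1)·(-1) + (1)·(1) + (0)·(0) + (0)·(0)) / 3 = 2/3 = 0.6667
  Sample standard deviations s_i = √(s[i,i]):
  s(U) = √(4.25) = 2.0616
  s(V) = √(4.25) = 2.0616
  s(W) = √(0.6667) = 0.8165

Step 3 — r_{ij} = s_{ij} / (s_i · s_j):
  r[U,U] = 1 (diagonal).
  r[U,V] = -2.4167 / (2.0616 · 2.0616) = -2.4167 / 4.25 = -0.5686
  r[U,W] = 1 / (2.0616 · 0.8165) = 1 / 1.6833 = 0.5941
  r[V,V] = 1 (diagonal).
  r[V,W] = 0.3333 / (2.0616 · 0.8165) = 0.3333 / 1.6833 = 0.198
  r[W,W] = 1 (diagonal).

R is symmetric with unit diagonal. Assembling:

R = [[1, -0.5686, 0.5941],
 [-0.5686, 1, 0.198],
 [0.5941, 0.198, 1]]


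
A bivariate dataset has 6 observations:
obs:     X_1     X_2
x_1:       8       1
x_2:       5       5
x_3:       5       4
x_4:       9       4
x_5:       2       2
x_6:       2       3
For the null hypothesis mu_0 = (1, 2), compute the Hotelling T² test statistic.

Step 1 — sample mean vector:
  mean(X_1) = (8 + 5 + 5 + 9 + 2 + 2) / 6 = 31/6 = 5.1667
  mean(X_2) = (1 + 5 + 4 + 4 + 2 + 3) / 6 = 19/6 = 3.1667
  x̄ = (5.1667, 3.1667),  deviation x̄ - mu_0 = (5.1667, 3.1667) - (1, 2) = (4.1667, 1.1667).

Step 2 — sample covariance matrix, S[i,j] = (1/(n-1)) · Σ_k (x_{k,i} - mean_i) · (x_{k,j} - mean_j), divisor n-1 = 5:
  S[X_1,X_1] = ((2.8333)·(2.8333) + (-0.1667)·(-0.1667) + (-0.1667)·(-0.1667) + (3.8333)·(3.8333) + (-3.1667)·(-3.1667) + (-3.1667)·(-3.1667)) / 5 = 42.8333/5 = 8.5667
  S[X_1,X_2] = ((2.8333)·(-2.1667) + (-0.1667)·(1.8333) + (-0.1667)·(0.8333) + (3.8333)·(0.8333) + (-3.1667)·(-1.1667) + (-3.1667)·(-0.1667)) / 5 = 0.8333/5 = 0.1667
  S[X_2,X_2] = ((-2.1667)·(-2.1667) + (1.8333)·(1.8333) + (0.8333)·(0.8333) + (0.8333)·(0.8333) + (-1.1667)·(-1.1667) + (-0.1667)·(-0.1667)) / 5 = 10.8333/5 = 2.1667
  S = [[8.5667, 0.1667],
 [0.1667, 2.1667]].

Step 3 — invert S. det(S) = 8.5667·2.1667 - (0.1667)² = 18.5333.
  S^{-1} = (1/det) · [[d, -b], [-b, a]] = [[0.1169, -0.009],
 [-0.009, 0.4622]].

Step 4 — quadratic form (x̄ - mu_0)^T · S^{-1} · (x̄ - mu_0):
  S^{-1} · (x̄ - mu_0) = (0.4766, 0.5018),
  (x̄ - mu_0)^T · [...] = (4.1667)·(0.4766) + (1.1667)·(0.5018) = 2.5713.

Step 5 — scale by n: T² = 6 · 2.5713 = 15.4281.

T² ≈ 15.4281


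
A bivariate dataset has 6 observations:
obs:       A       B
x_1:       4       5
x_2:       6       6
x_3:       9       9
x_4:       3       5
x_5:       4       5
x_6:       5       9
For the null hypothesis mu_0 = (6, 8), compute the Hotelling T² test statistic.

Step 1 — sample mean vector:
  mean(A) = (4 + 6 + 9 + 3 + 4 + 5) / 6 = 31/6 = 5.1667
  mean(B) = (5 + 6 + 9 + 5 + 5 + 9) / 6 = 39/6 = 6.5
  x̄ = (5.1667, 6.5),  deviation x̄ - mu_0 = (5.1667, 6.5) - (6, 8) = (-0.8333, -1.5).

Step 2 — sample covariance matrix, S[i,j] = (1/(n-1)) · Σ_k (x_{k,i} - mean_i) · (x_{k,j} - mean_j), divisor n-1 = 5:
  S[A,A] = ((-1.1667)·(-1.1667) + (0.8333)·(0.8333) + (3.8333)·(3.8333) + (-2.1667)·(-2.1667) + (-1.1667)·(-1.1667) + (-0.1667)·(-0.1667)) / 5 = 22.8333/5 = 4.5667
  S[A,B] = ((-1.1667)·(-1.5) + (0.8333)·(-0.5) + (3.8333)·(2.5) + (-2.1667)·(-1.5) + (-1.1667)·(-1.5) + (-0.1667)·(2.5)) / 5 = 15.5/5 = 3.1
  S[B,B] = ((-1.5)·(-1.5) + (-0.5)·(-0.5) + (2.5)·(2.5) + (-1.5)·(-1.5) + (-1.5)·(-1.5) + (2.5)·(2.5)) / 5 = 19.5/5 = 3.9
  S = [[4.5667, 3.1],
 [3.1, 3.9]].

Step 3 — invert S. det(S) = 4.5667·3.9 - (3.1)² = 8.2.
  S^{-1} = (1/det) · [[d, -b], [-b, a]] = [[0.4756, -0.378],
 [-0.378, 0.5569]].

Step 4 — quadratic form (x̄ - mu_0)^T · S^{-1} · (x̄ - mu_0):
  S^{-1} · (x̄ - mu_0) = (0.1707, -0.5203),
  (x̄ - mu_0)^T · [...] = (-0.8333)·(0.1707) + (-1.5)·(-0.5203) = 0.6382.

Step 5 — scale by n: T² = 6 · 0.6382 = 3.8293.

T² ≈ 3.8293


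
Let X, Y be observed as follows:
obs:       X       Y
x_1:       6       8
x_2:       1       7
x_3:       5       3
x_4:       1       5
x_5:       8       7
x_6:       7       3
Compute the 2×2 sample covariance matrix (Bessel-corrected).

Step 1 — column means:
  mean(X) = (6 + 1 + 5 + 1 + 8 + 7) / 6 = 28/6 = 4.6667
  mean(Y) = (8 + 7 + 3 + 5 + 7 + 3) / 6 = 33/6 = 5.5

Step 2 — sample covariance S[i,j] = (1/(n-1)) · Σ_k (x_{k,i} - mean_i) · (x_{k,j} - mean_j), with n-1 = 5.
  S[X,X] = ((1.3333)·(1.3333) + (-3.6667)·(-3.6667) + (0.3333)·(0.3333) + (-3.6667)·(-3.6667) + (3.3333)·(3.3333) + (2.3333)·(2.3333)) / 5 = 45.3333/5 = 9.0667
  S[X,Y] = ((1.3333)·(2.5) + (-3.6667)·(1.5) + (0.3333)·(-2.5) + (-3.6667)·(-0.5) + (3.3333)·(1.5) + (2.3333)·(-2.5)) / 5 = -2/5 = -0.4
  S[Y,Y] = ((2.5)·(2.5) + (1.5)·(1.5) + (-2.5)·(-2.5) + (-0.5)·(-0.5) + (1.5)·(1.5) + (-2.5)·(-2.5)) / 5 = 23.5/5 = 4.7

S is symmetric (S[j,i] = S[i,j]). Assembling:

S = [[9.0667, -0.4],
 [-0.4, 4.7]]


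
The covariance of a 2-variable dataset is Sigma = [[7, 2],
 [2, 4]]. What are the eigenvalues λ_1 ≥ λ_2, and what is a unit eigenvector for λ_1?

Step 1 — characteristic polynomial of 2×2 Sigma:
  det(Sigma - λI) = λ² - trace · λ + det = 0.
  trace = 7 + 4 = 11, det = 7·4 - (2)² = 24.
Step 2 — discriminant:
  Δ = trace² - 4·det = 121 - 96 = 25.
Step 3 — eigenvalues:
  λ = (trace ± √Δ)/2 = (11 ± 5)/2,
  λ_1 = 8,  λ_2 = 3.

Step 4 — unit eigenvector for λ_1: solve (Sigma - λ_1 I)v = 0. First row:
  (7 - 8)·v_x + (2)·v_y = 0, i.e. (-1)·v_x + (2)·v_y = 0,
  so v ∝ (b, λ_1 - a) = (2, 1) = u.
  ||u|| = √((2)² + (1)²) = √(5) ≈ 2.2361,
  v_1 = u/||u|| ≈ (0.8944, 0.4472) (||v_1|| = 1).

λ_1 = 8,  λ_2 = 3;  v_1 ≈ (0.8944, 0.4472)


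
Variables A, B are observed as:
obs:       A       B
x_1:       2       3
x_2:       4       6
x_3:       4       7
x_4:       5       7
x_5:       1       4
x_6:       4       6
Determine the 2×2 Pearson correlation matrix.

Step 1 — column means:
  mean(A) = (2 + 4 + 4 + 5 + 1 + 4) / 6 = 20/6 = 3.3333
  mean(B) = (3 + 6 + 7 + 7 + 4 + 6) / 6 = 33/6 = 5.5

Step 2 — sample variances and covariances s[i,j] = (1/(n-1)) · Σ_k (x_{k,i} - mean_i) · (x_{k,j} - mean_j), with n-1 = 5:
  s[A,A] = ((-1.3333)·(-1.3333) + (0.6667)·(0.6667) + (0.6667)·(0.6667) + (1.6667)·(1.6667) + (-2.3333)·(-2.3333) + (0.6667)·(0.6667)) / 5 = 11.3333/5 = 2.2667
  s[A,B] = ((-1.3333)·(-2.5) + (0.6667)·(0.5) + (0.6667)·(1.5) + (1.6667)·(1.5) + (-2.3333)·(-1.5) + (0.6667)·(0.5)) / 5 = 11/5 = 2.2
  s[B,B] = ((-2.5)·(-2.5) + (0.5)·(0.5) + (1.5)·(1.5) + (1.5)·(1.5) + (-1.5)·(-1.5) + (0.5)·(0.5)) / 5 = 13.5/5 = 2.7
  Sample standard deviations s_i = √(s[i,i]):
  s(A) = √(2.2667) = 1.5055
  s(B) = √(2.7) = 1.6432

Step 3 — r_{ij} = s_{ij} / (s_i · s_j):
  r[A,A] = 1 (diagonal).
  r[A,B] = 2.2 / (1.5055 · 1.6432) = 2.2 / 2.4739 = 0.8893
  r[B,B] = 1 (diagonal).

R is symmetric with unit diagonal. Assembling:

R = [[1, 0.8893],
 [0.8893, 1]]


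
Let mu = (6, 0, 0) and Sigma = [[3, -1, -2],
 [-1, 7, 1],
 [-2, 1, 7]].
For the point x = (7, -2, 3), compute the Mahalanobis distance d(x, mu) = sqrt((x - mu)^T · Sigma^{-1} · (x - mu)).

Step 1 — centre the observation: (x - mu) = (1, -2, 3).

Step 2 — invert Sigma (cofactor / det for 3×3, or solve directly):
  Sigma^{-1} = [[0.4248, 0.0442, 0.115],
 [0.0442, 0.1504, -0.0088],
 [0.115, -0.0088, 0.177]].

Step 3 — form the quadratic (x - mu)^T · Sigma^{-1} · (x - mu):
  Sigma^{-1} · (x - mu) = (0.6814, -0.2832, 0.6637).
  (x - mu)^T · [Sigma^{-1} · (x - mu)] = (1)·(0.6814) + (-2)·(-0.2832) + (3)·(0.6637) = 3.2389.

Step 4 — take square root: d = √(3.2389) ≈ 1.7997.

d(x, mu) = √(3.2389) ≈ 1.7997


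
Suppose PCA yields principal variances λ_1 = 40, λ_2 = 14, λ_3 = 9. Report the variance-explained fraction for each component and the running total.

Step 1 — total variance = trace(Sigma) = Σ λ_i = 40 + 14 + 9 = 63.

Step 2 — fraction explained by component i = λ_i / Σ λ:
  PC1: 40/63 = 0.6349
  PC2: 14/63 = 0.2222
  PC3: 9/63 = 0.1429

Step 3 — cumulative fraction after k components = (λ_1 + ... + λ_k) / Σ λ:
  k = 1: 40/63 = 0.6349
  k = 2: (40 + 14)/63 = 54/63 = 0.8571
  k = 3: (40 + 14 + 9)/63 = 63/63 = 1

Summary (fraction, with percent):

explained: PC1 0.6349 (63.49%), PC2 0.2222 (22.22%), PC3 0.1429 (14.29%);  cumulative: 0.6349, 0.8571, 1


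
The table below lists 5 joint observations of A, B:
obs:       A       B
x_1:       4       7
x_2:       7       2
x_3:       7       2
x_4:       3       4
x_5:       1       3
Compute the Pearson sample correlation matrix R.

Step 1 — column means:
  mean(A) = (4 + 7 + 7 + 3 + 1) / 5 = 22/5 = 4.4
  mean(B) = (7 + 2 + 2 + 4 + 3) / 5 = 18/5 = 3.6

Step 2 — sample variances and covariances s[i,j] = (1/(n-1)) · Σ_k (x_{k,i} - mean_i) · (x_{k,j} - mean_j), with n-1 = 4:
  s[A,A] = ((-0.4)·(-0.4) + (2.6)·(2.6) + (2.6)·(2.6) + (-1.4)·(-1.4) + (-3.4)·(-3.4)) / 4 = 27.2/4 = 6.8
  s[A,B] = ((-0.4)·(3.4) + (2.6)·(-1.6) + (2.6)·(-1.6) + (-1.4)·(0.4) + (-3.4)·(-0.6)) / 4 = -8.2/4 = -2.05
  s[B,B] = ((3.4)·(3.4) + (-1.6)·(-1.6) + (-1.6)·(-1.6) + (0.4)·(0.4) + (-0.6)·(-0.6)) / 4 = 17.2/4 = 4.3
  Sample standard deviations s_i = √(s[i,i]):
  s(A) = √(6.8) = 2.6077
  s(B) = √(4.3) = 2.0736

Step 3 — r_{ij} = s_{ij} / (s_i · s_j):
  r[A,A] = 1 (diagonal).
  r[A,B] = -2.05 / (2.6077 · 2.0736) = -2.05 / 5.4074 = -0.3791
  r[B,B] = 1 (diagonal).

R is symmetric with unit diagonal. Assembling:

R = [[1, -0.3791],
 [-0.3791, 1]]


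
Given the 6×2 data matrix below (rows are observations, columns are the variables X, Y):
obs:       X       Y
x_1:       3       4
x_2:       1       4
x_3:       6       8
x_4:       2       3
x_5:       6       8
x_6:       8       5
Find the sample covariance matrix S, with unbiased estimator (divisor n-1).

Step 1 — column means:
  mean(X) = (3 + 1 + 6 + 2 + 6 + 8) / 6 = 26/6 = 4.3333
  mean(Y) = (4 + 4 + 8 + 3 + 8 + 5) / 6 = 32/6 = 5.3333

Step 2 — sample covariance S[i,j] = (1/(n-1)) · Σ_k (x_{k,i} - mean_i) · (x_{k,j} - mean_j), with n-1 = 5.
  S[X,X] = ((-1.3333)·(-1.3333) + (-3.3333)·(-3.3333) + (1.6667)·(1.6667) + (-2.3333)·(-2.3333) + (1.6667)·(1.6667) + (3.6667)·(3.6667)) / 5 = 37.3333/5 = 7.4667
  S[X,Y] = ((-1.3333)·(-1.3333) + (-3.3333)·(-1.3333) + (1.6667)·(2.6667) + (-2.3333)·(-2.3333) + (1.6667)·(2.6667) + (3.6667)·(-0.3333)) / 5 = 19.3333/5 = 3.8667
  S[Y,Y] = ((-1.3333)·(-1.3333) + (-1.3333)·(-1.3333) + (2.6667)·(2.6667) + (-2.3333)·(-2.3333) + (2.6667)·(2.6667) + (-0.3333)·(-0.3333)) / 5 = 23.3333/5 = 4.6667

S is symmetric (S[j,i] = S[i,j]). Assembling:

S = [[7.4667, 3.8667],
 [3.8667, 4.6667]]


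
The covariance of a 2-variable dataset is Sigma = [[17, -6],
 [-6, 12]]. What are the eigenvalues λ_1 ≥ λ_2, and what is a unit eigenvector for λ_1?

Step 1 — characteristic polynomial of 2×2 Sigma:
  det(Sigma - λI) = λ² - trace · λ + det = 0.
  trace = 17 + 12 = 29, det = 17·12 - (-6)² = 168.
Step 2 — discriminant:
  Δ = trace² - 4·det = 841 - 672 = 169.
Step 3 — eigenvalues:
  λ = (trace ± √Δ)/2 = (29 ± 13)/2,
  λ_1 = 21,  λ_2 = 8.

Step 4 — unit eigenvector for λ_1: solve (Sigma - λ_1 I)v = 0. First row:
  (17 - 21)·v_x + (-6)·v_y = 0, i.e. (-4)·v_x + (-6)·v_y = 0,
  so v ∝ (b, λ_1 - a) = (-6, 4); multiply by -1 so the first entry is positive: u = (6, -4).
  ||u|| = √((6)² + (-4)²) = √(52) ≈ 7.2111,
  v_1 = u/||u|| ≈ (0.8321, -0.5547) (||v_1|| = 1).

λ_1 = 21,  λ_2 = 8;  v_1 ≈ (0.8321, -0.5547)


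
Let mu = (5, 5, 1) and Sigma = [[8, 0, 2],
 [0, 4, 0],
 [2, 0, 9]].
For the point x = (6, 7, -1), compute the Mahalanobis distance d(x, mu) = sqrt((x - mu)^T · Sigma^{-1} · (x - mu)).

Step 1 — centre the observation: (x - mu) = (1, 2, -2).

Step 2 — invert Sigma (cofactor / det for 3×3, or solve directly):
  Sigma^{-1} = [[0.1324, 0, -0.0294],
 [0, 0.25, 0],
 [-0.0294, 0, 0.1176]].

Step 3 — form the quadratic (x - mu)^T · Sigma^{-1} · (x - mu):
  Sigma^{-1} · (x - mu) = (0.1912, 0.5, -0.2647).
  (x - mu)^T · [Sigma^{-1} · (x - mu)] = (1)·(0.1912) + (2)·(0.5) + (-2)·(-0.2647) = 1.7206.

Step 4 — take square root: d = √(1.7206) ≈ 1.3117.

d(x, mu) = √(1.7206) ≈ 1.3117


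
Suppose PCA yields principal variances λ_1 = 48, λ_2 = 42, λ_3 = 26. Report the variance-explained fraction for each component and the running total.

Step 1 — total variance = trace(Sigma) = Σ λ_i = 48 + 42 + 26 = 116.

Step 2 — fraction explained by component i = λ_i / Σ λ:
  PC1: 48/116 = 0.4138
  PC2: 42/116 = 0.3621
  PC3: 26/116 = 0.2241

Step 3 — cumulative fraction after k components = (λ_1 + ... + λ_k) / Σ λ:
  k = 1: 48/116 = 0.4138
  k = 2: (48 + 42)/116 = 90/116 = 0.7759
  k = 3: (48 + 42 + 26)/116 = 116/116 = 1

Summary (fraction, with percent):

explained: PC1 0.4138 (41.38%), PC2 0.3621 (36.21%), PC3 0.2241 (22.41%);  cumulative: 0.4138, 0.7759, 1


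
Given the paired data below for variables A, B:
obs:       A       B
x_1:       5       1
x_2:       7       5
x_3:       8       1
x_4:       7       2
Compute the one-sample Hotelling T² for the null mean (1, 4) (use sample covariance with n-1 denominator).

Step 1 — sample mean vector:
  mean(A) = (5 + 7 + 8 + 7) / 4 = 27/4 = 6.75
  mean(B) = (1 + 5 + 1 + 2) / 4 = 9/4 = 2.25
  x̄ = (6.75, 2.25),  deviation x̄ - mu_0 = (6.75, 2.25) - (1, 4) = (5.75, -1.75).

Step 2 — sample covariance matrix, S[i,j] = (1/(n-1)) · Σ_k (x_{k,i} - mean_i) · (x_{k,j} - mean_j), divisor n-1 = 3:
  S[A,A] = ((-1.75)·(-1.75) + (0.25)·(0.25) + (1.25)·(1.25) + (0.25)·(0.25)) / 3 = 4.75/3 = 1.5833
  S[A,B] = ((-1.75)·(-1.25) + (0.25)·(2.75) + (1.25)·(-1.25) + (0.25)·(-0.25)) / 3 = 1.25/3 = 0.4167
  S[B,B] = ((-1.25)·(-1.25) + (2.75)·(2.75) + (-1.25)·(-1.25) + (-0.25)·(-0.25)) / 3 = 10.75/3 = 3.5833
  S = [[1.5833, 0.4167],
 [0.4167, 3.5833]].

Step 3 — invert S. det(S) = 1.5833·3.5833 - (0.4167)² = 5.5.
  S^{-1} = (1/det) · [[d, -b], [-b, a]] = [[0.6515, -0.0758],
 [-0.0758, 0.2879]].

Step 4 — quadratic form (x̄ - mu_0)^T · S^{-1} · (x̄ - mu_0):
  S^{-1} · (x̄ - mu_0) = (3.8788, -0.9394),
  (x̄ - mu_0)^T · [...] = (5.75)·(3.8788) + (-1.75)·(-0.9394) = 23.947.

Step 5 — scale by n: T² = 4 · 23.947 = 95.7879.

T² ≈ 95.7879


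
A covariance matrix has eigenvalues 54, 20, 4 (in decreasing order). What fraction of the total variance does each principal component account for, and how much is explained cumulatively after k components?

Step 1 — total variance = trace(Sigma) = Σ λ_i = 54 + 20 + 4 = 78.

Step 2 — fraction explained by component i = λ_i / Σ λ:
  PC1: 54/78 = 0.6923
  PC2: 20/78 = 0.2564
  PC3: 4/78 = 0.0513

Step 3 — cumulative fraction after k components = (λ_1 + ... + λ_k) / Σ λ:
  k = 1: 54/78 = 0.6923
  k = 2: (54 + 20)/78 = 74/78 = 0.9487
  k = 3: (54 + 20 + 4)/78 = 78/78 = 1

Summary (fraction, with percent):

explained: PC1 0.6923 (69.23%), PC2 0.2564 (25.64%), PC3 0.0513 (5.13%);  cumulative: 0.6923, 0.9487, 1


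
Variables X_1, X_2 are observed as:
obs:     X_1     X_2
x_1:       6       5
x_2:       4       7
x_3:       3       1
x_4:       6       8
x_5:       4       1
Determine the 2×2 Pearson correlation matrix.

Step 1 — column means:
  mean(X_1) = (6 + 4 + 3 + 6 + 4) / 5 = 23/5 = 4.6
  mean(X_2) = (5 + 7 + 1 + 8 + 1) / 5 = 22/5 = 4.4

Step 2 — sample variances and covariances s[i,j] = (1/(n-1)) · Σ_k (x_{k,i} - mean_i) · (x_{k,j} - mean_j), with n-1 = 4:
  s[X_1,X_1] = ((1.4)·(1.4) + (-0.6)·(-0.6) + (-1.6)·(-1.6) + (1.4)·(1.4) + (-0.6)·(-0.6)) / 4 = 7.2/4 = 1.8
  s[X_1,X_2] = ((1.4)·(0.6) + (-0.6)·(2.6) + (-1.6)·(-3.4) + (1.4)·(3.6) + (-0.6)·(-3.4)) / 4 = 11.8/4 = 2.95
  s[X_2,X_2] = ((0.6)·(0.6) + (2.6)·(2.6) + (-3.4)·(-3.4) + (3.6)·(3.6) + (-3.4)·(-3.4)) / 4 = 43.2/4 = 10.8
  Sample standard deviations s_i = √(s[i,i]):
  s(X_1) = √(1.8) = 1.3416
  s(X_2) = √(10.8) = 3.2863

Step 3 — r_{ij} = s_{ij} / (s_i · s_j):
  r[X_1,X_1] = 1 (diagonal).
  r[X_1,X_2] = 2.95 / (1.3416 · 3.2863) = 2.95 / 4.4091 = 0.6691
  r[X_2,X_2] = 1 (diagonal).

R is symmetric with unit diagonal. Assembling:

R = [[1, 0.6691],
 [0.6691, 1]]


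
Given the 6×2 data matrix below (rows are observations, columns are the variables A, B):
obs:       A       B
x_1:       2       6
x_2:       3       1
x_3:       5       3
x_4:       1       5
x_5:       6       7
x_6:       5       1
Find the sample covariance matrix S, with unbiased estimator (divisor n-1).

Step 1 — column means:
  mean(A) = (2 + 3 + 5 + 1 + 6 + 5) / 6 = 22/6 = 3.6667
  mean(B) = (6 + 1 + 3 + 5 + 7 + 1) / 6 = 23/6 = 3.8333

Step 2 — sample covariance S[i,j] = (1/(n-1)) · Σ_k (x_{k,i} - mean_i) · (x_{k,j} - mean_j), with n-1 = 5.
  S[A,A] = ((-1.6667)·(-1.6667) + (-0.6667)·(-0.6667) + (1.3333)·(1.3333) + (-2.6667)·(-2.6667) + (2.3333)·(2.3333) + (1.3333)·(1.3333)) / 5 = 19.3333/5 = 3.8667
  S[A,B] = ((-1.6667)·(2.1667) + (-0.6667)·(-2.8333) + (1.3333)·(-0.8333) + (-2.6667)·(1.1667) + (2.3333)·(3.1667) + (1.3333)·(-2.8333)) / 5 = -2.3333/5 = -0.4667
  S[B,B] = ((2.1667)·(2.1667) + (-2.8333)·(-2.8333) + (-0.8333)·(-0.8333) + (1.1667)·(1.1667) + (3.1667)·(3.1667) + (-2.8333)·(-2.8333)) / 5 = 32.8333/5 = 6.5667

S is symmetric (S[j,i] = S[i,j]). Assembling:

S = [[3.8667, -0.4667],
 [-0.4667, 6.5667]]


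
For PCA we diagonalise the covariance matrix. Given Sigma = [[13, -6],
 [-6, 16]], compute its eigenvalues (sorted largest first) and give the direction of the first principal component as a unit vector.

Step 1 — characteristic polynomial of 2×2 Sigma:
  det(Sigma - λI) = λ² - trace · λ + det = 0.
  trace = 13 + 16 = 29, det = 13·16 - (-6)² = 172.
Step 2 — discriminant:
  Δ = trace² - 4·det = 841 - 688 = 153.
Step 3 — eigenvalues:
  λ = (trace ± √Δ)/2 = (29 ± 12.3693)/2,
  λ_1 = 20.6847,  λ_2 = 8.3153.

Step 4 — unit eigenvector for λ_1: solve (Sigma - λ_1 I)v = 0. First row:
  (13 - 20.6847)·v_x + (-6)·v_y = 0, i.e. (-7.6847)·v_x + (-6)·v_y = 0,
  so v ∝ (b, λ_1 - a) = (-6, 7.6847); multiply by -1 so the first entry is positive: u = (6, -7.6847).
  ||u|| = √((6)² + (-7.6847)²) = √(95.054) ≈ 9.7496,
  v_1 = u/||u|| ≈ (0.6154, -0.7882) (||v_1|| = 1).

λ_1 = 20.6847,  λ_2 = 8.3153;  v_1 ≈ (0.6154, -0.7882)


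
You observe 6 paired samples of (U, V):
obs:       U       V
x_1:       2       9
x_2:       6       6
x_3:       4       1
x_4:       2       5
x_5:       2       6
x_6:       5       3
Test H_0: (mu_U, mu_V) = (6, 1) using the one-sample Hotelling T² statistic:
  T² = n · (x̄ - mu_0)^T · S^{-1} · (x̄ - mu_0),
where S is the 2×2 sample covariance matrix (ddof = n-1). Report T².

Step 1 — sample mean vector:
  mean(U) = (2 + 6 + 4 + 2 + 2 + 5) / 6 = 21/6 = 3.5
  mean(V) = (9 + 6 + 1 + 5 + 6 + 3) / 6 = 30/6 = 5
  x̄ = (3.5, 5),  deviation x̄ - mu_0 = (3.5, 5) - (6, 1) = (-2.5, 4).

Step 2 — sample covariance matrix, S[i,j] = (1/(n-1)) · Σ_k (x_{k,i} - mean_i) · (x_{k,j} - mean_j), divisor n-1 = 5:
  S[U,U] = ((-1.5)·(-1.5) + (2.5)·(2.5) + (0.5)·(0.5) + (-1.5)·(-1.5) + (-1.5)·(-1.5) + (1.5)·(1.5)) / 5 = 15.5/5 = 3.1
  S[U,V] = ((-1.5)·(4) + (2.5)·(1) + (0.5)·(-4) + (-1.5)·(0) + (-1.5)·(1) + (1.5)·(-2)) / 5 = -10/5 = -2
  S[V,V] = ((4)·(4) + (1)·(1) + (-4)·(-4) + (0)·(0) + (1)·(1) + (-2)·(-2)) / 5 = 38/5 = 7.6
  S = [[3.1, -2],
 [-2, 7.6]].

Step 3 — invert S. det(S) = 3.1·7.6 - (-2)² = 19.56.
  S^{-1} = (1/det) · [[d, -b], [-b, a]] = [[0.3885, 0.1022],
 [0.1022, 0.1585]].

Step 4 — quadratic form (x̄ - mu_0)^T · S^{-1} · (x̄ - mu_0):
  S^{-1} · (x̄ - mu_0) = (-0.5624, 0.3783),
  (x̄ - mu_0)^T · [...] = (-2.5)·(-0.5624) + (4)·(0.3783) = 2.9192.

Step 5 — scale by n: T² = 6 · 2.9192 = 17.5153.

T² ≈ 17.5153


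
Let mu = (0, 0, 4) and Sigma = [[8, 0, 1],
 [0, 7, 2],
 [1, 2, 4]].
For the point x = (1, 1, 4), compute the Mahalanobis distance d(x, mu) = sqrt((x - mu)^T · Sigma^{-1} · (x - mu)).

Step 1 — centre the observation: (x - mu) = (1, 1, 0).

Step 2 — invert Sigma (cofactor / det for 3×3, or solve directly):
  Sigma^{-1} = [[0.1297, 0.0108, -0.0378],
 [0.0108, 0.1676, -0.0865],
 [-0.0378, -0.0865, 0.3027]].

Step 3 — form the quadratic (x - mu)^T · Sigma^{-1} · (x - mu):
  Sigma^{-1} · (x - mu) = (0.1405, 0.1784, -0.1243).
  (x - mu)^T · [Sigma^{-1} · (x - mu)] = (1)·(0.1405) + (1)·(0.1784) + (0)·(-0.1243) = 0.3189.

Step 4 — take square root: d = √(0.3189) ≈ 0.5647.

d(x, mu) = √(0.3189) ≈ 0.5647


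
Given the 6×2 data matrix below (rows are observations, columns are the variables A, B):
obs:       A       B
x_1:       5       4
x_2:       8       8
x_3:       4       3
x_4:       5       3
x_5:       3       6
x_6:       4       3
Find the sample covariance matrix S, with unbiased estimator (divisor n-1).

Step 1 — column means:
  mean(A) = (5 + 8 + 4 + 5 + 3 + 4) / 6 = 29/6 = 4.8333
  mean(B) = (4 + 8 + 3 + 3 + 6 + 3) / 6 = 27/6 = 4.5

Step 2 — sample covariance S[i,j] = (1/(n-1)) · Σ_k (x_{k,i} - mean_i) · (x_{k,j} - mean_j), with n-1 = 5.
  S[A,A] = ((0.1667)·(0.1667) + (3.1667)·(3.1667) + (-0.8333)·(-0.8333) + (0.1667)·(0.1667) + (-1.8333)·(-1.8333) + (-0.8333)·(-0.8333)) / 5 = 14.8333/5 = 2.9667
  S[A,B] = ((0.1667)·(-0.5) + (3.1667)·(3.5) + (-0.8333)·(-1.5) + (0.1667)·(-1.5) + (-1.8333)·(1.5) + (-0.8333)·(-1.5)) / 5 = 10.5/5 = 2.1
  S[B,B] = ((-0.5)·(-0.5) + (3.5)·(3.5) + (-1.5)·(-1.5) + (-1.5)·(-1.5) + (1.5)·(1.5) + (-1.5)·(-1.5)) / 5 = 21.5/5 = 4.3

S is symmetric (S[j,i] = S[i,j]). Assembling:

S = [[2.9667, 2.1],
 [2.1, 4.3]]


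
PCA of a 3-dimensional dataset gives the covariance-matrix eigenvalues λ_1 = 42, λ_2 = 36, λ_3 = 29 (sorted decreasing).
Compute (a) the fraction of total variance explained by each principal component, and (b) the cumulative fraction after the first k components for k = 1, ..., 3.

Step 1 — total variance = trace(Sigma) = Σ λ_i = 42 + 36 + 29 = 107.

Step 2 — fraction explained by component i = λ_i / Σ λ:
  PC1: 42/107 = 0.3925
  PC2: 36/107 = 0.3364
  PC3: 29/107 = 0.271

Step 3 — cumulative fraction after k components = (λ_1 + ... + λ_k) / Σ λ:
  k = 1: 42/107 = 0.3925
  k = 2: (42 + 36)/107 = 78/107 = 0.729
  k = 3: (42 + 36 + 29)/107 = 107/107 = 1

Summary (fraction, with percent):

explained: PC1 0.3925 (39.25%), PC2 0.3364 (33.64%), PC3 0.271 (27.1%);  cumulative: 0.3925, 0.729, 1


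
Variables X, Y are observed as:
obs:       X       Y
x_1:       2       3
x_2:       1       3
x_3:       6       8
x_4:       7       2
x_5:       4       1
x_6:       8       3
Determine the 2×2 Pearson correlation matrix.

Step 1 — column means:
  mean(X) = (2 + 1 + 6 + 7 + 4 + 8) / 6 = 28/6 = 4.6667
  mean(Y) = (3 + 3 + 8 + 2 + 1 + 3) / 6 = 20/6 = 3.3333

Step 2 — sample variances and covariances s[i,j] = (1/(n-1)) · Σ_k (x_{k,i} - mean_i) · (x_{k,j} - mean_j), with n-1 = 5:
  s[X,X] = ((-2.6667)·(-2.6667) + (-3.6667)·(-3.6667) + (1.3333)·(1.3333) + (2.3333)·(2.3333) + (-0.6667)·(-0.6667) + (3.3333)·(3.3333)) / 5 = 39.3333/5 = 7.8667
  s[X,Y] = ((-2.6667)·(-0.3333) + (-3.6667)·(-0.3333) + (1.3333)·(4.6667) + (2.3333)·(-1.3333) + (-0.6667)·(-2.3333) + (3.3333)·(-0.3333)) / 5 = 5.6667/5 = 1.1333
  s[Y,Y] = ((-0.3333)·(-0.3333) + (-0.3333)·(-0.3333) + (4.6667)·(4.6667) + (-1.3333)·(-1.3333) + (-2.3333)·(-2.3333) + (-0.3333)·(-0.3333)) / 5 = 29.3333/5 = 5.8667
  Sample standard deviations s_i = √(s[i,i]):
  s(X) = √(7.8667) = 2.8048
  s(Y) = √(5.8667) = 2.4221

Step 3 — r_{ij} = s_{ij} / (s_i · s_j):
  r[X,X] = 1 (diagonal).
  r[X,Y] = 1.1333 / (2.8048 · 2.4221) = 1.1333 / 6.7935 = 0.1668
  r[Y,Y] = 1 (diagonal).

R is symmetric with unit diagonal. Assembling:

R = [[1, 0.1668],
 [0.1668, 1]]


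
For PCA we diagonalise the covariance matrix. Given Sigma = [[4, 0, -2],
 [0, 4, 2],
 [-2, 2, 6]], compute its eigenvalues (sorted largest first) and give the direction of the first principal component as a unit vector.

Step 1 — characteristic polynomial p(λ) = det(λI - Sigma) = λ³ - tr·λ² + c_1·λ - det, where tr = trace, c_1 = sum of the principal 2×2 minors, det = det(Sigma):
  tr = 4 + 4 + 6 = 14,
  c_1 = (4·4 - (0)²) + (4·6 - (-2)²) + (4·6 - (2)²) = 16 + 20 + 20 = 56,
  det = 4·(4·6 - (2)²) - (0)·((0)·6 - (2)·(-2)) + (-2)·((0)·(2) - 4·(-2)) = 4·(20) - (0)·(4) + (-2)·(8) = 64.
  So p(λ) = λ³ - 14λ² + 56λ - 64.
Step 2 — look for an integer root (rational root theorem: any rational root is an integer divisor of 64). Testing λ = 2:
  p(2) = 8 - 56 + 112 - 64 = 0  ✓
  Dividing out (λ - 2): p(λ) = (λ - 2)(λ² - 12λ + 32).
Step 3 — remaining eigenvalues from the quadratic λ² - 12λ + 32 = 0:
  Δ = 12² - 4·32 = 144 - 128 = 16,  λ = (12 ± √16)/2 = (12 ± 4)/2 = 8 or 4.
  Sorted: λ_1 = 8,  λ_2 = 4,  λ_3 = 2  (check: sum = 14 = tr ✓).

Step 4 — unit eigenvector for λ_1 = 8: v spans the null space of (Sigma - λ_1 I), whose rows are
  r_1 = (-4, 0, -2),  r_2 = (0, -4, 2),  r_3 = (-2, 2, -2).
  v is orthogonal to every row, so take v ∝ r_1 × r_2 = ((0)·(2) - (-2)·(-4), (-2)·(0) - (-4)·(2), (-4)·(-4) - (0)·(0)) = (-8, 8, 16).
  Rescale (divide by 8; multiply by -1 so the first nonzero entry is positive): u = (1, -1, -2).
  ||u|| = √((1)² + (-1)² + (-2)²) = √(6) ≈ 2.4495,  v_1 = u/||u|| ≈ (0.4082, -0.4082, -0.8165) (||v_1|| = 1).

λ_1 = 8,  λ_2 = 4,  λ_3 = 2;  v_1 ≈ (0.4082, -0.4082, -0.8165)
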